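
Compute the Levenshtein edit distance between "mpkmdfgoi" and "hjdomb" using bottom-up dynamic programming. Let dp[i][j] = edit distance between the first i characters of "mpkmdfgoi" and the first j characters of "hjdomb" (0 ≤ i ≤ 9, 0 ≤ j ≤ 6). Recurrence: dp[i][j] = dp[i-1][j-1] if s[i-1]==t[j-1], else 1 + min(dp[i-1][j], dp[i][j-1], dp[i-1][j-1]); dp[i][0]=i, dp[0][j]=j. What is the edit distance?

8

   ''  h  j  d  o  m  b
''  0  1  2  3  4  5  6
 m  1  1  2  3  4  4  5
 p  2  2  2  3  4  5  5
 k  3  3  3  3  4  5  6
 m  4  4  4  4  4  4  5
 d  5  5  5  4  5  5  5
 f  6  6  6  5  5  6  6
 g  7  7  7  6  6  6  7
 o  8  8  8  7  6  7  7
 i  9  9  9  8  7  7  8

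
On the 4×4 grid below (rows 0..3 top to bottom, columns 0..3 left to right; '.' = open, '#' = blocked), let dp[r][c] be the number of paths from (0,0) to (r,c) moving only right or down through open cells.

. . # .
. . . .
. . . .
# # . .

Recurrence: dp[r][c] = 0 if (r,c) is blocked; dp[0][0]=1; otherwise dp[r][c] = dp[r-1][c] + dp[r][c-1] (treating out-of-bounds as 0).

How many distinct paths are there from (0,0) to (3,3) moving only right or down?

r\c   0   1   2   3
  0   1   1   0   0
  1   1   2   2   2
  2   1   3   5   7
  3   0   0   5  12

12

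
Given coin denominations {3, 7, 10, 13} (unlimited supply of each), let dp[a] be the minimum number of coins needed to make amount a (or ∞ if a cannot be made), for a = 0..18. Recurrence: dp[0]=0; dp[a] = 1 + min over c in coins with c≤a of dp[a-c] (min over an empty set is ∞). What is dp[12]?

4

 a  0  1  2  3  4  5  6  7  8  9 10 11 12 13 14 15 16 17 18
dp  0  -  -  1  -  -  2  1  -  3  1  -  4  1  2  5  2  2  6
(- denotes ∞ / unreachable)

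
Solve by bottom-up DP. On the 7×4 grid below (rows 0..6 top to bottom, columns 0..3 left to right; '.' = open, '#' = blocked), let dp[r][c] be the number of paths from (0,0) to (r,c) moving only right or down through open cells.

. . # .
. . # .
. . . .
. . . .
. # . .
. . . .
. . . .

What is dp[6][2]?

r\c   0   1   2   3
  0   1   1   0   0
  1   1   2   0   0
  2   1   3   3   3
  3   1   4   7  10
  4   1   0   7  17
  5   1   1   8  25
  6   1   2  10  35

10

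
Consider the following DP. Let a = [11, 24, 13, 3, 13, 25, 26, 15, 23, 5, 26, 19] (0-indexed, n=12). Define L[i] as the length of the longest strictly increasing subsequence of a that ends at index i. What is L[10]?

   i    0    1    2    3    4    5    6    7    8    9   10   11
a[i]   11   24   13    3   13   25   26   15   23    5   26   19
L[i]    1    2    2    1    2    3    4    3    4    2    5    4

5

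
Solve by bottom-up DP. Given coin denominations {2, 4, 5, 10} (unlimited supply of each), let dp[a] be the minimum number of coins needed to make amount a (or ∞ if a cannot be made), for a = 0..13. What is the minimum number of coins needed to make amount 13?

3

 a  0  1  2  3  4  5  6  7  8  9 10 11 12 13
dp  0  -  1  -  1  1  2  2  2  2  1  3  2  3
(- denotes ∞ / unreachable)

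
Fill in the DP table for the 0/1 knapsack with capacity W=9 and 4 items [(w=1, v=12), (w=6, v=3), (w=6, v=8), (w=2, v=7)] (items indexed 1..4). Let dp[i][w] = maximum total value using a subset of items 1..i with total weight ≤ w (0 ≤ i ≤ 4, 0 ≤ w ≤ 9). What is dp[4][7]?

20

i\w   0   1   2   3   4   5   6   7   8   9
  0   0   0   0   0   0   0   0   0   0   0
  1   0  12  12  12  12  12  12  12  12  12
  2   0  12  12  12  12  12  12  15  15  15
  3   0  12  12  12  12  12  12  20  20  20
  4   0  12  12  19  19  19  19  20  20  27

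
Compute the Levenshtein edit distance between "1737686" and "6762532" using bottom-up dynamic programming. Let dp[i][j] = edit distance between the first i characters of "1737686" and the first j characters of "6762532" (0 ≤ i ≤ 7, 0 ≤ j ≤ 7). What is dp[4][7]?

   ''  6  7  6  2  5  3  2
''  0  1  2  3  4  5  6  7
 1  1  1  2  3  4  5  6  7
 7  2  2  1  2  3  4  5  6
 3  3  3  2  2  3  4  4  5
 7  4  4  3  3  3  4  5  5
 6  5  4  4  3  4  4  5  6
 8  6  5  5  4  4  5  5  6
 6  7  6  6  5  5  5  6  6

5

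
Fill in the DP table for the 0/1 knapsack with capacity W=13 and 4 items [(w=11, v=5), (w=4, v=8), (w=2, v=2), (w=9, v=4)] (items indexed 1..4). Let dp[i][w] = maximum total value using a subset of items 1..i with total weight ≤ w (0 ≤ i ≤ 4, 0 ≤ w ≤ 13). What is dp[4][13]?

i\w   0   1   2   3   4   5   6   7   8   9  10  11  12  13
  0   0   0   0   0   0   0   0   0   0   0   0   0   0   0
  1   0   0   0   0   0   0   0   0   0   0   0   5   5   5
  2   0   0   0   0   8   8   8   8   8   8   8   8   8   8
  3   0   0   2   2   8   8  10  10  10  10  10  10  10  10
  4   0   0   2   2   8   8  10  10  10  10  10  10  10  12

12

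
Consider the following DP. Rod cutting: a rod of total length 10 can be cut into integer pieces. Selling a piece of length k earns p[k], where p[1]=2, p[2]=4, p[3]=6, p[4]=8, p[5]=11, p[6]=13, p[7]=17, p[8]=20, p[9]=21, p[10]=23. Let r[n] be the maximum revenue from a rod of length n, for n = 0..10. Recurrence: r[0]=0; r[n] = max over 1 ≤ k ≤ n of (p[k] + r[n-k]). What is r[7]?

17

   n    0    1    2    3    4    5    6    7    8    9   10
r[n]    0    2    4    6    8   11   13   17   20   22   24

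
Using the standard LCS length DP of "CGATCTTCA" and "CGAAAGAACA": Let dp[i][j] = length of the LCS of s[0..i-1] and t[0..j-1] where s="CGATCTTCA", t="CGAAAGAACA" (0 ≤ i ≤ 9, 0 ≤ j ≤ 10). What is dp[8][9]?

   ''  C  G  A  A  A  G  A  A  C  A
''  0  0  0  0  0  0  0  0  0  0  0
 C  0  1  1  1  1  1  1  1  1  1  1
 G  0  1  2  2  2  2  2  2  2  2  2
 A  0  1  2  3  3  3  3  3  3  3  3
 T  0  1  2  3  3  3  3  3  3  3  3
 C  0  1  2  3  3  3  3  3  3  4  4
 T  0  1  2  3  3  3  3  3  3  4  4
 T  0  1  2  3  3  3  3  3  3  4  4
 C  0  1  2  3  3  3  3  3  3  4  4
 A  0  1  2  3  4  4  4  4  4  4  5

4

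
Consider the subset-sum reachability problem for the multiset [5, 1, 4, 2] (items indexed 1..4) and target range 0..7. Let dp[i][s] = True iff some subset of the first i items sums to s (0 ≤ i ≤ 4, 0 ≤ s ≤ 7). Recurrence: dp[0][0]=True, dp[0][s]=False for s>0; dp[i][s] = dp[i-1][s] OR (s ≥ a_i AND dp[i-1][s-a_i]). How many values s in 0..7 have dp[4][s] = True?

8

i\s   0   1   2   3   4   5   6   7
  0   T   F   F   F   F   F   F   F
  1   T   F   F   F   F   T   F   F
  2   T   T   F   F   F   T   T   F
  3   T   T   F   F   T   T   T   F
  4   T   T   T   T   T   T   T   T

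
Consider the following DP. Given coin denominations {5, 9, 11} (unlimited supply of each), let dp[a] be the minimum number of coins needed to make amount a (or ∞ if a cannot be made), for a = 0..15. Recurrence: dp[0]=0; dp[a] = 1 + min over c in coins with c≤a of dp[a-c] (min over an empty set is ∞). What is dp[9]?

 a  0  1  2  3  4  5  6  7  8  9 10 11 12 13 14 15
dp  0  -  -  -  -  1  -  -  -  1  2  1  -  -  2  3
(- denotes ∞ / unreachable)

1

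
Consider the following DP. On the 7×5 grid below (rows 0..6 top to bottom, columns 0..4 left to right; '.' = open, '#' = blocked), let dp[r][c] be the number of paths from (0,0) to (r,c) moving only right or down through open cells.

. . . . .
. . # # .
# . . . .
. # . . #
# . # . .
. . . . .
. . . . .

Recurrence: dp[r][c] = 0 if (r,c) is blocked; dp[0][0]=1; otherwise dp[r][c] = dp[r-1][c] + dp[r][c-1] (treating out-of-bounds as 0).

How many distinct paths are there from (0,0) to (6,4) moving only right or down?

r\c   0   1   2   3   4
  0   1   1   1   1   1
  1   1   2   0   0   1
  2   0   2   2   2   3
  3   0   0   2   4   0
  4   0   0   0   4   4
  5   0   0   0   4   8
  6   0   0   0   4  12

12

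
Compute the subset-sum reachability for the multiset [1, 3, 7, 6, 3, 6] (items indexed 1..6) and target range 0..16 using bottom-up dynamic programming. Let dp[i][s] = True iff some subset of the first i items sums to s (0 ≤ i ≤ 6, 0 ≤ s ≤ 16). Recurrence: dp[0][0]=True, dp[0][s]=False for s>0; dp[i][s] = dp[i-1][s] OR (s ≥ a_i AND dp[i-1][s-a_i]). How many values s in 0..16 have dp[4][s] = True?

i\s   0   1   2   3   4   5   6   7   8   9  10  11  12  13  14  15  16
  0   T   F   F   F   F   F   F   F   F   F   F   F   F   F   F   F   F
  1   T   T   F   F   F   F   F   F   F   F   F   F   F   F   F   F   F
  2   T   T   F   T   T   F   F   F   F   F   F   F   F   F   F   F   F
  3   T   T   F   T   T   F   F   T   T   F   T   T   F   F   F   F   F
  4   T   T   F   T   T   F   T   T   T   T   T   T   F   T   T   F   T
  5   T   T   F   T   T   F   T   T   T   T   T   T   T   T   T   F   T
  6   T   T   F   T   T   F   T   T   T   T   T   T   T   T   T   T   T

13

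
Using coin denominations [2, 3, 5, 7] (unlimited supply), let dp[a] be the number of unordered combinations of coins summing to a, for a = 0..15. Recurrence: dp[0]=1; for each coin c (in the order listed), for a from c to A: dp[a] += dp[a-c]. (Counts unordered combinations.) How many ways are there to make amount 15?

10

after  coin     0     1     2     3     4     5     6     7     8     9    10    11    12    13    14    15
          2     1     0     1     0     1     0     1     0     1     0     1     0     1     0     1     0
          3     1     0     1     1     1     1     2     1     2     2     2     2     3     2     3     3
          5     1     0     1     1     1     2     2     2     3     3     4     4     5     5     6     7
          7     1     0     1     1     1     2     2     3     3     4     5     5     7     7     9    10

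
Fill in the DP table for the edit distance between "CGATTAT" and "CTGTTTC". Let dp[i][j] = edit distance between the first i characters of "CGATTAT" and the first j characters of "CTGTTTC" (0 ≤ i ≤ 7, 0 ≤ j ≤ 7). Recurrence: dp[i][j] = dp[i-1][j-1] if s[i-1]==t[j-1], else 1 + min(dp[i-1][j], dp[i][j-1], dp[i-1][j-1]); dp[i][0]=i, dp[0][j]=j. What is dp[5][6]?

2

   ''  C  T  G  T  T  T  C
''  0  1  2  3  4  5  6  7
 C  1  0  1  2  3  4  5  6
 G  2  1  1  1  2  3  4  5
 A  3  2  2  2  2  3  4  5
 T  4  3  2  3  2  2  3  4
 T  5  4  3  3  3  2  2  3
 A  6  5  4  4  4  3  3  3
 T  7  6  5  5  4  4  3  4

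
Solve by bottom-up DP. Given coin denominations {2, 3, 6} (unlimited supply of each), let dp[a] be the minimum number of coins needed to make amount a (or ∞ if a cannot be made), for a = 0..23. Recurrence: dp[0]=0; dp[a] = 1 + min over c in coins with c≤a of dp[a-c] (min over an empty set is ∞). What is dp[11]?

 a  0  1  2  3  4  5  6  7  8  9 10 11 12 13 14 15 16 17 18 19 20 21 22 23
dp  0  -  1  1  2  2  1  3  2  2  3  3  2  4  3  3  4  4  3  5  4  4  5  5
(- denotes ∞ / unreachable)

3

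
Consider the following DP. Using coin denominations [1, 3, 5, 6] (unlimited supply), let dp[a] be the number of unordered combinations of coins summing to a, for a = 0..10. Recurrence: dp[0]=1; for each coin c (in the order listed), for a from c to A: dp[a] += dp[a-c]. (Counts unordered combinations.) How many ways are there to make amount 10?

9

after  coin     0     1     2     3     4     5     6     7     8     9    10
          1     1     1     1     1     1     1     1     1     1     1     1
          3     1     1     1     2     2     2     3     3     3     4     4
          5     1     1     1     2     2     3     4     4     5     6     7
          6     1     1     1     2     2     3     5     5     6     8     9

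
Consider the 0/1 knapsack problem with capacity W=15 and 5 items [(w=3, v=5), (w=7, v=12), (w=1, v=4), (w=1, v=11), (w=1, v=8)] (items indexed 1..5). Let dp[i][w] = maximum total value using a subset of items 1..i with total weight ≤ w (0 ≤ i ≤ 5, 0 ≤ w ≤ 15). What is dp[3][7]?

12

i\w   0   1   2   3   4   5   6   7   8   9  10  11  12  13  14  15
  0   0   0   0   0   0   0   0   0   0   0   0   0   0   0   0   0
  1   0   0   0   5   5   5   5   5   5   5   5   5   5   5   5   5
  2   0   0   0   5   5   5   5  12  12  12  17  17  17  17  17  17
  3   0   4   4   5   9   9   9  12  16  16  17  21  21  21  21  21
  4   0  11  15  15  16  20  20  20  23  27  27  28  32  32  32  32
  5   0  11  19  23  23  24  28  28  28  31  35  35  36  40  40  40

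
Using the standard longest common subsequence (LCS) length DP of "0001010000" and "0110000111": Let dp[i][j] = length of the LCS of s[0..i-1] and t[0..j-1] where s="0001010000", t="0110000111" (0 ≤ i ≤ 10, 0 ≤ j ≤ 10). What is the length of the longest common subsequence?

   ''  0  1  1  0  0  0  0  1  1  1
''  0  0  0  0  0  0  0  0  0  0  0
 0  0  1  1  1  1  1  1  1  1  1  1
 0  0  1  1  1  2  2  2  2  2  2  2
 0  0  1  1  1  2  3  3  3  3  3  3
 1  0  1  2  2  2  3  3  3  4  4  4
 0  0  1  2  2  3  3  4  4  4  4  4
 1  0  1  2  3  3  3  4  4  5  5  5
 0  0  1  2  3  4  4  4  5  5  5  5
 0  0  1  2  3  4  5  5  5  5  5  5
 0  0  1  2  3  4  5  6  6  6  6  6
 0  0  1  2  3  4  5  6  7  7  7  7

7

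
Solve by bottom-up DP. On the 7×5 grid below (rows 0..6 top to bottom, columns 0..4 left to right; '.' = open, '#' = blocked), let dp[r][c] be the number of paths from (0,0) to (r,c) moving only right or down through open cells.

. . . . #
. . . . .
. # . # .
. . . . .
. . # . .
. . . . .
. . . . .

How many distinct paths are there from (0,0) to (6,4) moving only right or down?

33

r\c   0   1   2   3   4
  0   1   1   1   1   0
  1   1   2   3   4   4
  2   1   0   3   0   4
  3   1   1   4   4   8
  4   1   2   0   4  12
  5   1   3   3   7  19
  6   1   4   7  14  33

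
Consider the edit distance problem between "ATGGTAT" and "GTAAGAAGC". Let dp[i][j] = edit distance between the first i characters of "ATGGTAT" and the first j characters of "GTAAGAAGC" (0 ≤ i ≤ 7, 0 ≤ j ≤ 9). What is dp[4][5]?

3

   ''  G  T  A  A  G  A  A  G  C
''  0  1  2  3  4  5  6  7  8  9
 A  1  1  2  2  3  4  5  6  7  8
 T  2  2  1  2  3  4  5  6  7  8
 G  3  2  2  2  3  3  4  5  6  7
 G  4  3  3  3  3  3  4  5  5  6
 T  5  4  3  4  4  4  4  5  6  6
 A  6  5  4  3  4  5  4  4  5  6
 T  7  6  5  4  4  5  5  5  5  6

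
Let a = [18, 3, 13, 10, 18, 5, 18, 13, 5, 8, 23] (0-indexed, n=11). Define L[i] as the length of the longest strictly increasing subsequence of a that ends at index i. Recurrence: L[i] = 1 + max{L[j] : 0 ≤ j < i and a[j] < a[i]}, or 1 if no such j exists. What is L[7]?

   i    0    1    2    3    4    5    6    7    8    9   10
a[i]   18    3   13   10   18    5   18   13    5    8   23
L[i]    1    1    2    2    3    2    3    3    2    3    4

3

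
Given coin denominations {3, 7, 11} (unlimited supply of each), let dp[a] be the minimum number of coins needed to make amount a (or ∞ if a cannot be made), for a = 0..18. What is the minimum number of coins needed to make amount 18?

 a  0  1  2  3  4  5  6  7  8  9 10 11 12 13 14 15 16 17 18
dp  0  -  -  1  -  -  2  1  -  3  2  1  4  3  2  5  4  3  2
(- denotes ∞ / unreachable)

2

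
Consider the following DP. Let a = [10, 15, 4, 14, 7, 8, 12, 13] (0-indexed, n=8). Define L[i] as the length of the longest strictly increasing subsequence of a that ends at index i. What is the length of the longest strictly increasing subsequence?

   i    0    1    2    3    4    5    6    7
a[i]   10   15    4   14    7    8   12   13
L[i]    1    2    1    2    2    3    4    5

5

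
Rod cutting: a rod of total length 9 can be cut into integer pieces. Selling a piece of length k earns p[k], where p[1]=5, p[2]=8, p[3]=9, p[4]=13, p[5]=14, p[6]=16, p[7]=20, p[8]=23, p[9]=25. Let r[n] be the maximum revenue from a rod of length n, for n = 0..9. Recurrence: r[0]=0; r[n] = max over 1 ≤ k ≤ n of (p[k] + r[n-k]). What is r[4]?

   n    0    1    2    3    4    5    6    7    8    9
r[n]    0    5   10   15   20   25   30   35   40   45

20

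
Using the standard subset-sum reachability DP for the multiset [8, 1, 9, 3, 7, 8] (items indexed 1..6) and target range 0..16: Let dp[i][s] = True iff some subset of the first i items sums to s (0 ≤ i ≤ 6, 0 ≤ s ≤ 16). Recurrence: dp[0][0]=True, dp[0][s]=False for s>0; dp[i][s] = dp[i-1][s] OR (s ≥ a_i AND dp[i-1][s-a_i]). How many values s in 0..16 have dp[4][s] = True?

10

i\s   0   1   2   3   4   5   6   7   8   9  10  11  12  13  14  15  16
  0   T   F   F   F   F   F   F   F   F   F   F   F   F   F   F   F   F
  1   T   F   F   F   F   F   F   F   T   F   F   F   F   F   F   F   F
  2   T   T   F   F   F   F   F   F   T   T   F   F   F   F   F   F   F
  3   T   T   F   F   F   F   F   F   T   T   T   F   F   F   F   F   F
  4   T   T   F   T   T   F   F   F   T   T   T   T   T   T   F   F   F
  5   T   T   F   T   T   F   F   T   T   T   T   T   T   T   F   T   T
  6   T   T   F   T   T   F   F   T   T   T   T   T   T   T   F   T   T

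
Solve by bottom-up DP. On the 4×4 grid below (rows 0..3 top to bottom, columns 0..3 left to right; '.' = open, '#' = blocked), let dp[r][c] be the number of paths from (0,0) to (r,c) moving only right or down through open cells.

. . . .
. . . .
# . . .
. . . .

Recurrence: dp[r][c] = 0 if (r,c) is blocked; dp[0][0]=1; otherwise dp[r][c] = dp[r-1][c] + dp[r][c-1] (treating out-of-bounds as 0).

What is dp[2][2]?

r\c   0   1   2   3
  0   1   1   1   1
  1   1   2   3   4
  2   0   2   5   9
  3   0   2   7  16

5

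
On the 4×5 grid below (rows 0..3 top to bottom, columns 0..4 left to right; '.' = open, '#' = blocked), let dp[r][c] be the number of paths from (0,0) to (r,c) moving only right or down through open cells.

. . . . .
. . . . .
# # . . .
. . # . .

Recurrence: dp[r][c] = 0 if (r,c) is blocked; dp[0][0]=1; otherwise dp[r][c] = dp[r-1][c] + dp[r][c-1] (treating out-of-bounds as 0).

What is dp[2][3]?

r\c   0   1   2   3   4
  0   1   1   1   1   1
  1   1   2   3   4   5
  2   0   0   3   7  12
  3   0   0   0   7  19

7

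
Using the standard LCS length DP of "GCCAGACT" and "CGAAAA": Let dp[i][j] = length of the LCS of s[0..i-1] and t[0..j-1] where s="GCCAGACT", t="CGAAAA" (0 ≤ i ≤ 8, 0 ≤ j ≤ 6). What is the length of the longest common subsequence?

3

   ''  C  G  A  A  A  A
''  0  0  0  0  0  0  0
 G  0  0  1  1  1  1  1
 C  0  1  1  1  1  1  1
 C  0  1  1  1  1  1  1
 A  0  1  1  2  2  2  2
 G  0  1  2  2  2  2  2
 A  0  1  2  3  3  3  3
 C  0  1  2  3  3  3  3
 T  0  1  2  3  3  3  3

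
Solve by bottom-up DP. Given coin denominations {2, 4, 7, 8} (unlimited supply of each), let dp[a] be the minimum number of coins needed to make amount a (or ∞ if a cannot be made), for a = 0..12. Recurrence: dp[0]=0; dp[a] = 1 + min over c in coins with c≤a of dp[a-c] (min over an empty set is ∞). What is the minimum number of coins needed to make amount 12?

2

 a  0  1  2  3  4  5  6  7  8  9 10 11 12
dp  0  -  1  -  1  -  2  1  1  2  2  2  2
(- denotes ∞ / unreachable)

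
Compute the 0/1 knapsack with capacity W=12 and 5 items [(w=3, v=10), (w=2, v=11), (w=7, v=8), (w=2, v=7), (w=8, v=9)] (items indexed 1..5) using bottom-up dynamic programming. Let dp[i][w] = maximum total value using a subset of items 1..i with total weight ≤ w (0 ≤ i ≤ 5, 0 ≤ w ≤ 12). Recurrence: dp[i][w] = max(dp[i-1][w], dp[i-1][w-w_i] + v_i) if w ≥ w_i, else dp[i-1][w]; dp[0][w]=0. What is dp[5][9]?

28

i\w   0   1   2   3   4   5   6   7   8   9  10  11  12
  0   0   0   0   0   0   0   0   0   0   0   0   0   0
  1   0   0   0  10  10  10  10  10  10  10  10  10  10
  2   0   0  11  11  11  21  21  21  21  21  21  21  21
  3   0   0  11  11  11  21  21  21  21  21  21  21  29
  4   0   0  11  11  18  21  21  28  28  28  28  28  29
  5   0   0  11  11  18  21  21  28  28  28  28  28  29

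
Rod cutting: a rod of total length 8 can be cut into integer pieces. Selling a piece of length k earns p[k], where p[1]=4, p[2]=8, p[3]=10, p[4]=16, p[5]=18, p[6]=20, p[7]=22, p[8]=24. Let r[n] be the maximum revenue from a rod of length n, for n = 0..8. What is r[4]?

16

   n    0    1    2    3    4    5    6    7    8
r[n]    0    4    8   12   16   20   24   28   32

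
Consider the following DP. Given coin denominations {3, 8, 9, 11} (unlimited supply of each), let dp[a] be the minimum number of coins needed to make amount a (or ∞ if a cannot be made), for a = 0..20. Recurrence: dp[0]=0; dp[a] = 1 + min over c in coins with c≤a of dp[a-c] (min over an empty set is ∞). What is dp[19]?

 a  0  1  2  3  4  5  6  7  8  9 10 11 12 13 14 15 16 17 18 19 20
dp  0  -  -  1  -  -  2  -  1  1  -  1  2  -  2  3  2  2  2  2  2
(- denotes ∞ / unreachable)

2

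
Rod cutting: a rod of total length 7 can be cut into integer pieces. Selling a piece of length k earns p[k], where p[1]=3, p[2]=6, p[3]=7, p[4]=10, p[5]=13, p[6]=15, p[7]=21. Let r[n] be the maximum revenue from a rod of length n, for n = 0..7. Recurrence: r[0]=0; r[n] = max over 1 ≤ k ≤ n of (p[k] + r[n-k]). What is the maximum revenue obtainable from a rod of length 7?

   n    0    1    2    3    4    5    6    7
r[n]    0    3    6    9   12   15   18   21

21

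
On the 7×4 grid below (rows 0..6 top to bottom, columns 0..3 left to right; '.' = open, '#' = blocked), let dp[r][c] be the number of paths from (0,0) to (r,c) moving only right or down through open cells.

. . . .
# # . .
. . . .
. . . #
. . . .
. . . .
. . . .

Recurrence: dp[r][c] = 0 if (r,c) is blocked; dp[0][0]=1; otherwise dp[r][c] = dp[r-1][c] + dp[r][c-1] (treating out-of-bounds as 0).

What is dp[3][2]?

r\c   0   1   2   3
  0   1   1   1   1
  1   0   0   1   2
  2   0   0   1   3
  3   0   0   1   0
  4   0   0   1   1
  5   0   0   1   2
  6   0   0   1   3

1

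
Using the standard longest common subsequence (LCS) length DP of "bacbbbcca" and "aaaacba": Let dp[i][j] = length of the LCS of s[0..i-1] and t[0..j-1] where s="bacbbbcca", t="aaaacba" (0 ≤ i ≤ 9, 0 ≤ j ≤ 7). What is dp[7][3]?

1

   ''  a  a  a  a  c  b  a
''  0  0  0  0  0  0  0  0
 b  0  0  0  0  0  0  1  1
 a  0  1  1  1  1  1  1  2
 c  0  1  1  1  1  2  2  2
 b  0  1  1  1  1  2  3  3
 b  0  1  1  1  1  2  3  3
 b  0  1  1  1  1  2  3  3
 c  0  1  1  1  1  2  3  3
 c  0  1  1  1  1  2  3  3
 a  0  1  2  2  2  2  3  4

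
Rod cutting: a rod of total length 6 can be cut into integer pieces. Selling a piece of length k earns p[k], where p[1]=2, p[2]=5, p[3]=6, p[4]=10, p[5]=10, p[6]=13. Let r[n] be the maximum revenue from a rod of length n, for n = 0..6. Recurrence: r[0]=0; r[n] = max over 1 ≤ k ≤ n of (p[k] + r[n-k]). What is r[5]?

12

   n    0    1    2    3    4    5    6
r[n]    0    2    5    7   10   12   15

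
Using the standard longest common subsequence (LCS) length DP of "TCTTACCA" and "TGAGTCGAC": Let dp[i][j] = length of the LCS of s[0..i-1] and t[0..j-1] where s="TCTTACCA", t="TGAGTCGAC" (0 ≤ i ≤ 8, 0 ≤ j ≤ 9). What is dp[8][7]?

   ''  T  G  A  G  T  C  G  A  C
''  0  0  0  0  0  0  0  0  0  0
 T  0  1  1  1  1  1  1  1  1  1
 C  0  1  1  1  1  1  2  2  2  2
 T  0  1  1  1  1  2  2  2  2  2
 T  0  1  1  1  1  2  2  2  2  2
 A  0  1  1  2  2  2  2  2  3  3
 C  0  1  1  2  2  2  3  3  3  4
 C  0  1  1  2  2  2  3  3  3  4
 A  0  1  1  2  2  2  3  3  4  4

3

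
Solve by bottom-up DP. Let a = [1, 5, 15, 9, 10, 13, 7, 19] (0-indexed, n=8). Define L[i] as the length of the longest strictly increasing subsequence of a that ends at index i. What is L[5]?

5

   i    0    1    2    3    4    5    6    7
a[i]    1    5   15    9   10   13    7   19
L[i]    1    2    3    3    4    5    3    6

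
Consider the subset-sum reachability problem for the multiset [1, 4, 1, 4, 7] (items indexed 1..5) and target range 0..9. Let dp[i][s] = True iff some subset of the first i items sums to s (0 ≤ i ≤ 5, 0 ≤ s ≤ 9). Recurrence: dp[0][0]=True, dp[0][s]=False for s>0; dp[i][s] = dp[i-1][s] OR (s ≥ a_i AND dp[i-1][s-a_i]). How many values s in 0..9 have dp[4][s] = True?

8

i\s   0   1   2   3   4   5   6   7   8   9
  0   T   F   F   F   F   F   F   F   F   F
  1   T   T   F   F   F   F   F   F   F   F
  2   T   T   F   F   T   T   F   F   F   F
  3   T   T   T   F   T   T   T   F   F   F
  4   T   T   T   F   T   T   T   F   T   T
  5   T   T   T   F   T   T   T   T   T   T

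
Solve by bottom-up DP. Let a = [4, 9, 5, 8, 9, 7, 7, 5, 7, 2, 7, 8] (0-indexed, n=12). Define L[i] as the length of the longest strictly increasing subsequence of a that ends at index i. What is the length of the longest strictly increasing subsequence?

   i    0    1    2    3    4    5    6    7    8    9   10   11
a[i]    4    9    5    8    9    7    7    5    7    2    7    8
L[i]    1    2    2    3    4    3    3    2    3    1    3    4

4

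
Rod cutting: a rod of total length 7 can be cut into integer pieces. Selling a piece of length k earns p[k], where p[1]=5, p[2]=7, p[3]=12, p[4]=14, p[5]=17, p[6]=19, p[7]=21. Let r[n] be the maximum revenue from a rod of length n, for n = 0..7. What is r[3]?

   n    0    1    2    3    4    5    6    7
r[n]    0    5   10   15   20   25   30   35

15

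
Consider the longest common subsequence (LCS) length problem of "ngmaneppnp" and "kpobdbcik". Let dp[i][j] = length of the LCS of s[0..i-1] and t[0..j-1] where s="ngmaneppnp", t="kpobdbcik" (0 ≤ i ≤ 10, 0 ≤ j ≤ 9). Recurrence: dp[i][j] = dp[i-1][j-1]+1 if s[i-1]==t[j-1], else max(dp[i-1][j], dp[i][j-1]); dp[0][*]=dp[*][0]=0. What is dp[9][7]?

1

   ''  k  p  o  b  d  b  c  i  k
''  0  0  0  0  0  0  0  0  0  0
 n  0  0  0  0  0  0  0  0  0  0
 g  0  0  0  0  0  0  0  0  0  0
 m  0  0  0  0  0  0  0  0  0  0
 a  0  0  0  0  0  0  0  0  0  0
 n  0  0  0  0  0  0  0  0  0  0
 e  0  0  0  0  0  0  0  0  0  0
 p  0  0  1  1  1  1  1  1  1  1
 p  0  0  1  1  1  1  1  1  1  1
 n  0  0  1  1  1  1  1  1  1  1
 p  0  0  1  1  1  1  1  1  1  1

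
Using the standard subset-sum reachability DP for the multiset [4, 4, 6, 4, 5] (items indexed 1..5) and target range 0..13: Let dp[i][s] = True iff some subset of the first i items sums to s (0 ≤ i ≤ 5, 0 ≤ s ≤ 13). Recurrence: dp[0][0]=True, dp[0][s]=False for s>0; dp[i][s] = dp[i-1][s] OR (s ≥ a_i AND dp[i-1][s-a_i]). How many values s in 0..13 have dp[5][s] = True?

10

i\s   0   1   2   3   4   5   6   7   8   9  10  11  12  13
  0   T   F   F   F   F   F   F   F   F   F   F   F   F   F
  1   T   F   F   F   T   F   F   F   F   F   F   F   F   F
  2   T   F   F   F   T   F   F   F   T   F   F   F   F   F
  3   T   F   F   F   T   F   T   F   T   F   T   F   F   F
  4   T   F   F   F   T   F   T   F   T   F   T   F   T   F
  5   T   F   F   F   T   T   T   F   T   T   T   T   T   T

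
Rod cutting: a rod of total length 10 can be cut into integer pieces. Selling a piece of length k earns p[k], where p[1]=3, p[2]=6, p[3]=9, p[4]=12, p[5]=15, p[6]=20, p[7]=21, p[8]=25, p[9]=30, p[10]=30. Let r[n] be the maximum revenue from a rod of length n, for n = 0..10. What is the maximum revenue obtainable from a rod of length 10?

33

   n    0    1    2    3    4    5    6    7    8    9   10
r[n]    0    3    6    9   12   15   20   23   26   30   33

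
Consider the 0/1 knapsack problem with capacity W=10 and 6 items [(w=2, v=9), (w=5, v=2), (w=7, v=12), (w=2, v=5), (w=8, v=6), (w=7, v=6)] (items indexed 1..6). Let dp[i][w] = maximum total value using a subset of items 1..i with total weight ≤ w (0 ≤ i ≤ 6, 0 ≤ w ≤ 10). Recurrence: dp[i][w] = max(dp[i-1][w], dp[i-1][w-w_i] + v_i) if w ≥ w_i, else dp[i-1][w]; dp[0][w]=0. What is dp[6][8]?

14

i\w   0   1   2   3   4   5   6   7   8   9  10
  0   0   0   0   0   0   0   0   0   0   0   0
  1   0   0   9   9   9   9   9   9   9   9   9
  2   0   0   9   9   9   9   9  11  11  11  11
  3   0   0   9   9   9   9   9  12  12  21  21
  4   0   0   9   9  14  14  14  14  14  21  21
  5   0   0   9   9  14  14  14  14  14  21  21
  6   0   0   9   9  14  14  14  14  14  21  21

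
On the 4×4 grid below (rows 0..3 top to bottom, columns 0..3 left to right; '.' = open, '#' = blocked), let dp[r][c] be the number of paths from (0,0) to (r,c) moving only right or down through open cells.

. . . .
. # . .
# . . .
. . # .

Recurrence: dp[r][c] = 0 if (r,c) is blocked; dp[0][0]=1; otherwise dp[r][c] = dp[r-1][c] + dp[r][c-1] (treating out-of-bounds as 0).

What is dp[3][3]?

r\c   0   1   2   3
  0   1   1   1   1
  1   1   0   1   2
  2   0   0   1   3
  3   0   0   0   3

3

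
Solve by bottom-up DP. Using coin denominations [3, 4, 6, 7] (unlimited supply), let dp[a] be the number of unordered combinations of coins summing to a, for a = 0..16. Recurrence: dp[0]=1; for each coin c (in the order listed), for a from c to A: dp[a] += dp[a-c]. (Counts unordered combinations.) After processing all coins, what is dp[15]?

5

after  coin     0     1     2     3     4     5     6     7     8     9    10    11    12    13    14    15    16
          3     1     0     0     1     0     0     1     0     0     1     0     0     1     0     0     1     0
          4     1     0     0     1     1     0     1     1     1     1     1     1     2     1     1     2     2
          6     1     0     0     1     1     0     2     1     1     2     2     1     4     2     2     4     4
          7     1     0     0     1     1     0     2     2     1     2     3     2     4     4     4     5     6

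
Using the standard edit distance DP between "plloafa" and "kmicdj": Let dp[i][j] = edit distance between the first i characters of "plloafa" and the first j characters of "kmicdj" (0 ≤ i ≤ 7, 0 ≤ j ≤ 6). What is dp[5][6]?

   ''  k  m  i  c  d  j
''  0  1  2  3  4  5  6
 p  1  1  2  3  4  5  6
 l  2  2  2  3  4  5  6
 l  3  3  3  3  4  5  6
 o  4  4  4  4  4  5  6
 a  5  5  5  5  5  5  6
 f  6  6  6  6  6  6  6
 a  7  7  7  7  7  7  7

6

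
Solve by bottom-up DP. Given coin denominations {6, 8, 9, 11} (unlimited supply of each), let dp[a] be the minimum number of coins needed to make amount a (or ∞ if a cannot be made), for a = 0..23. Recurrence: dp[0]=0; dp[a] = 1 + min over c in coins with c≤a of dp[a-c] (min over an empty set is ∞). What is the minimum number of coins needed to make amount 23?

3

 a  0  1  2  3  4  5  6  7  8  9 10 11 12 13 14 15 16 17 18 19 20 21 22 23
dp  0  -  -  -  -  -  1  -  1  1  -  1  2  -  2  2  2  2  2  2  2  3  2  3
(- denotes ∞ / unreachable)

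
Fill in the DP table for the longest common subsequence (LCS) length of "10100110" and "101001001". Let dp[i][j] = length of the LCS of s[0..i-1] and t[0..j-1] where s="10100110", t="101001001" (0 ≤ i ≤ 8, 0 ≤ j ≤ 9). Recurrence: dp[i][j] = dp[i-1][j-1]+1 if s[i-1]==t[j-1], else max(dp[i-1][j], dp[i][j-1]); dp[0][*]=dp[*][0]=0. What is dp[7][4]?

   ''  1  0  1  0  0  1  0  0  1
''  0  0  0  0  0  0  0  0  0  0
 1  0  1  1  1  1  1  1  1  1  1
 0  0  1  2  2  2  2  2  2  2  2
 1  0  1  2  3  3  3  3  3  3  3
 0  0  1  2  3  4  4  4  4  4  4
 0  0  1  2  3  4  5  5  5  5  5
 1  0  1  2  3  4  5  6  6  6  6
 1  0  1  2  3  4  5  6  6  6  7
 0  0  1  2  3  4  5  6  7  7  7

4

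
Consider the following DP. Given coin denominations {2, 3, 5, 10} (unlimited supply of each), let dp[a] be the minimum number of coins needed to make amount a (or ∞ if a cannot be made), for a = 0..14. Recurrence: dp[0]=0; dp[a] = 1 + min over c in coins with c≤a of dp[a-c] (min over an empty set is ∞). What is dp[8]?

2

 a  0  1  2  3  4  5  6  7  8  9 10 11 12 13 14
dp  0  -  1  1  2  1  2  2  2  3  1  3  2  2  3
(- denotes ∞ / unreachable)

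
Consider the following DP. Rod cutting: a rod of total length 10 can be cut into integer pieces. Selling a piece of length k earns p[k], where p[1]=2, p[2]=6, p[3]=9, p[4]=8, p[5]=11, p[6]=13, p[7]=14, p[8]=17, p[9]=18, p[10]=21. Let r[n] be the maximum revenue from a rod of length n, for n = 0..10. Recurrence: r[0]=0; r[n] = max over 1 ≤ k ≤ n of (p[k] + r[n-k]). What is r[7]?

   n    0    1    2    3    4    5    6    7    8    9   10
r[n]    0    2    6    9   12   15   18   21   24   27   30

21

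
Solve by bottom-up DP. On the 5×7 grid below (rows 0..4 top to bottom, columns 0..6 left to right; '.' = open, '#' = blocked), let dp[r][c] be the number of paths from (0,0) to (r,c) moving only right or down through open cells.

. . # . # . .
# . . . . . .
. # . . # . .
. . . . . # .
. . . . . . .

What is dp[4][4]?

7

r\c   0   1   2   3   4   5   6
  0   1   1   0   0   0   0   0
  1   0   1   1   1   1   1   1
  2   0   0   1   2   0   1   2
  3   0   0   1   3   3   0   2
  4   0   0   1   4   7   7   9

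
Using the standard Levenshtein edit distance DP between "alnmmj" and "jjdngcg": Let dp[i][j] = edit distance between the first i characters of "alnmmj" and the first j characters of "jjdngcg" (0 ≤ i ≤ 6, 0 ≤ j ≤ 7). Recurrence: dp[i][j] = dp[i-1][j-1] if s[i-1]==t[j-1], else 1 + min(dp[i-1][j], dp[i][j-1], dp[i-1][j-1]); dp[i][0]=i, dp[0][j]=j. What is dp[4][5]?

4

   ''  j  j  d  n  g  c  g
''  0  1  2  3  4  5  6  7
 a  1  1  2  3  4  5  6  7
 l  2  2  2  3  4  5  6  7
 n  3  3  3  3  3  4  5  6
 m  4  4  4  4  4  4  5  6
 m  5  5  5  5  5  5  5  6
 j  6  5  5  6  6  6  6  6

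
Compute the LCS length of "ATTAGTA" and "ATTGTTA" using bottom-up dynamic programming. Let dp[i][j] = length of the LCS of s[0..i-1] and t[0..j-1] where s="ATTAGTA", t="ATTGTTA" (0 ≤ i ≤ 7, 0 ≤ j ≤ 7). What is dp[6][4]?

   ''  A  T  T  G  T  T  A
''  0  0  0  0  0  0  0  0
 A  0  1  1  1  1  1  1  1
 T  0  1  2  2  2  2  2  2
 T  0  1  2  3  3  3  3  3
 A  0  1  2  3  3  3  3  4
 G  0  1  2  3  4  4  4  4
 T  0  1  2  3  4  5  5  5
 A  0  1  2  3  4  5  5  6

4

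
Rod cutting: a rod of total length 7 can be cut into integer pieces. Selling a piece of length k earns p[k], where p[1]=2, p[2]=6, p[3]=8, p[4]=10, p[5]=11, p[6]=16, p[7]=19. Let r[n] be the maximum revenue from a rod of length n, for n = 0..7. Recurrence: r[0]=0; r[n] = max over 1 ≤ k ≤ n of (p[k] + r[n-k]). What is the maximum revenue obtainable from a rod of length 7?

20

   n    0    1    2    3    4    5    6    7
r[n]    0    2    6    8   12   14   18   20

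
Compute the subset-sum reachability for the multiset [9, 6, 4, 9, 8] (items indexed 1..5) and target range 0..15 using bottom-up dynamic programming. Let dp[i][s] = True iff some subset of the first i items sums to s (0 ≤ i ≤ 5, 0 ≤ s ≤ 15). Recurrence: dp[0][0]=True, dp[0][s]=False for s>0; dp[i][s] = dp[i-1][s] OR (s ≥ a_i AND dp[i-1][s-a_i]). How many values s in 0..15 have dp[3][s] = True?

i\s   0   1   2   3   4   5   6   7   8   9  10  11  12  13  14  15
  0   T   F   F   F   F   F   F   F   F   F   F   F   F   F   F   F
  1   T   F   F   F   F   F   F   F   F   T   F   F   F   F   F   F
  2   T   F   F   F   F   F   T   F   F   T   F   F   F   F   F   T
  3   T   F   F   F   T   F   T   F   F   T   T   F   F   T   F   T
  4   T   F   F   F   T   F   T   F   F   T   T   F   F   T   F   T
  5   T   F   F   F   T   F   T   F   T   T   T   F   T   T   T   T

7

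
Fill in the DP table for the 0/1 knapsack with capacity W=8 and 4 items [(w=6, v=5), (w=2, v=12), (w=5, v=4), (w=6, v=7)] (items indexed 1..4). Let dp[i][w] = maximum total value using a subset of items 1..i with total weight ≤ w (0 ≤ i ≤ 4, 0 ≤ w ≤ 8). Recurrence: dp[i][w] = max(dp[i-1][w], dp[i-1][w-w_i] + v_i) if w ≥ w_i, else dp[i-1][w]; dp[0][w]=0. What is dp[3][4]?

i\w   0   1   2   3   4   5   6   7   8
  0   0   0   0   0   0   0   0   0   0
  1   0   0   0   0   0   0   5   5   5
  2   0   0  12  12  12  12  12  12  17
  3   0   0  12  12  12  12  12  16  17
  4   0   0  12  12  12  12  12  16  19

12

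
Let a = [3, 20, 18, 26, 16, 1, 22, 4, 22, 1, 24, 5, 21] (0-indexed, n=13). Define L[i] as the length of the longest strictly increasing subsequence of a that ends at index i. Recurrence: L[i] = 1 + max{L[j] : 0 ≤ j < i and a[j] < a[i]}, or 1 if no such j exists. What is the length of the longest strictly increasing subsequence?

   i    0    1    2    3    4    5    6    7    8    9   10   11   12
a[i]    3   20   18   26   16    1   22    4   22    1   24    5   21
L[i]    1    2    2    3    2    1    3    2    3    1    4    3    4

4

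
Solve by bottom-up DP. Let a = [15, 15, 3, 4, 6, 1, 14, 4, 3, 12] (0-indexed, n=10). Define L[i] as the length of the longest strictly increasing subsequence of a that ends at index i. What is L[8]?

   i    0    1    2    3    4    5    6    7    8    9
a[i]   15   15    3    4    6    1   14    4    3   12
L[i]    1    1    1    2    3    1    4    2    2    4

2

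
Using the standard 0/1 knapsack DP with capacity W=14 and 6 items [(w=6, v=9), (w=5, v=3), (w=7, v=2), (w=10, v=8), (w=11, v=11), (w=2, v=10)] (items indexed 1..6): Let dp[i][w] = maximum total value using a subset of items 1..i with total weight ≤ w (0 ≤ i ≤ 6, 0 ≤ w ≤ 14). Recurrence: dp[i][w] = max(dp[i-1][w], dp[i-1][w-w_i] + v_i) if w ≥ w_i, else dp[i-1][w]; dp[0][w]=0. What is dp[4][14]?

i\w   0   1   2   3   4   5   6   7   8   9  10  11  12  13  14
  0   0   0   0   0   0   0   0   0   0   0   0   0   0   0   0
  1   0   0   0   0   0   0   9   9   9   9   9   9   9   9   9
  2   0   0   0   0   0   3   9   9   9   9   9  12  12  12  12
  3   0   0   0   0   0   3   9   9   9   9   9  12  12  12  12
  4   0   0   0   0   0   3   9   9   9   9   9  12  12  12  12
  5   0   0   0   0   0   3   9   9   9   9   9  12  12  12  12
  6   0   0  10  10  10  10  10  13  19  19  19  19  19  22  22

12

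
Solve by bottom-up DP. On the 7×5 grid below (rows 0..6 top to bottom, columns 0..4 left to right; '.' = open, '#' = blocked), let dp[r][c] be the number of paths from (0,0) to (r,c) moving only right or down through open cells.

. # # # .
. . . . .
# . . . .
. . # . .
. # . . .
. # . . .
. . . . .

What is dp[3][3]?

r\c   0   1   2   3   4
  0   1   0   0   0   0
  1   1   1   1   1   1
  2   0   1   2   3   4
  3   0   1   0   3   7
  4   0   0   0   3  10
  5   0   0   0   3  13
  6   0   0   0   3  16

3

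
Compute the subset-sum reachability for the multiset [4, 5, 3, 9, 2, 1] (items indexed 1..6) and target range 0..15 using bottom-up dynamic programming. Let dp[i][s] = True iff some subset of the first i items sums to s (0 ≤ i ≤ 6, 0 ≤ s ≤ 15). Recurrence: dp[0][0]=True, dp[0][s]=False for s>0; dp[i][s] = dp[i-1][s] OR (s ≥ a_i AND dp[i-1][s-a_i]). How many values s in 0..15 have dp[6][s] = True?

i\s   0   1   2   3   4   5   6   7   8   9  10  11  12  13  14  15
  0   T   F   F   F   F   F   F   F   F   F   F   F   F   F   F   F
  1   T   F   F   F   T   F   F   F   F   F   F   F   F   F   F   F
  2   T   F   F   F   T   T   F   F   F   T   F   F   F   F   F   F
  3   T   F   F   T   T   T   F   T   T   T   F   F   T   F   F   F
  4   T   F   F   T   T   T   F   T   T   T   F   F   T   T   T   F
  5   T   F   T   T   T   T   T   T   T   T   T   T   T   T   T   T
  6   T   T   T   T   T   T   T   T   T   T   T   T   T   T   T   T

16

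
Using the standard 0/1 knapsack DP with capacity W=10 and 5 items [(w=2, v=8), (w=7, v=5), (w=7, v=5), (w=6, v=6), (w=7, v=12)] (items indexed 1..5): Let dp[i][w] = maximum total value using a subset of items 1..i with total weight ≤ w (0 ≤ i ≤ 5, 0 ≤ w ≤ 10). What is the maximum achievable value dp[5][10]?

20

i\w   0   1   2   3   4   5   6   7   8   9  10
  0   0   0   0   0   0   0   0   0   0   0   0
  1   0   0   8   8   8   8   8   8   8   8   8
  2   0   0   8   8   8   8   8   8   8  13  13
  3   0   0   8   8   8   8   8   8   8  13  13
  4   0   0   8   8   8   8   8   8  14  14  14
  5   0   0   8   8   8   8   8  12  14  20  20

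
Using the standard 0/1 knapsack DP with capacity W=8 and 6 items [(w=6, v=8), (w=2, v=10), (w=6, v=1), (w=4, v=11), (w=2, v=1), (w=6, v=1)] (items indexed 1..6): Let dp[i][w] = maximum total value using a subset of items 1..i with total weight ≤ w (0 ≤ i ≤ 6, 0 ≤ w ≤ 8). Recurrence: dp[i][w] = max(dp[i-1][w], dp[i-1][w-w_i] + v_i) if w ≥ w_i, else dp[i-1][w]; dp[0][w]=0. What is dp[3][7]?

i\w   0   1   2   3   4   5   6   7   8
  0   0   0   0   0   0   0   0   0   0
  1   0   0   0   0   0   0   8   8   8
  2   0   0  10  10  10  10  10  10  18
  3   0   0  10  10  10  10  10  10  18
  4   0   0  10  10  11  11  21  21  21
  5   0   0  10  10  11  11  21  21  22
  6   0   0  10  10  11  11  21  21  22

10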